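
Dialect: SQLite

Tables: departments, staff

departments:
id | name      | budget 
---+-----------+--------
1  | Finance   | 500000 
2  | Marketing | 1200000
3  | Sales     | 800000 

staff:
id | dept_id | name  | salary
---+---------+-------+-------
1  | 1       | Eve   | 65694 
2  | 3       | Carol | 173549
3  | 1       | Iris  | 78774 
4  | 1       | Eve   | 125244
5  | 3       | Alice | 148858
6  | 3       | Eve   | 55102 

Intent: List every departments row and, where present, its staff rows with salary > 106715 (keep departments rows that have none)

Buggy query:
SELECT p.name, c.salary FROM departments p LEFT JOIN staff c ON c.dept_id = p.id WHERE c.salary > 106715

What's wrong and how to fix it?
Bug: A WHERE condition on the right-hand table after LEFT JOIN drops unmatched parents

Fix: Put 'c.salary > 106715' in the JOIN's ON clause instead of WHERE

Corrected query:
SELECT p.name, c.salary FROM departments p LEFT JOIN staff c ON c.dept_id = p.id AND c.salary > 106715

Result:
name      | salary
----------+-------
Finance   | 125244
Marketing | NULL  
Sales     | 148858
Sales     | 173549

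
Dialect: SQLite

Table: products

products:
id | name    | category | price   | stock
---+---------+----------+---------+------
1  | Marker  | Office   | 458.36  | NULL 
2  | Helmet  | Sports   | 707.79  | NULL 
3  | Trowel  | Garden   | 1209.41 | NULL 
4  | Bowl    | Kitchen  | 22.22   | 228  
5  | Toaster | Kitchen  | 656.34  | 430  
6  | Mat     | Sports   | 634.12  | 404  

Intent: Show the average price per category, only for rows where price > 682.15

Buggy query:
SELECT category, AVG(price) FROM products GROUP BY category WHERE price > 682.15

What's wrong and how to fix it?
Bug: Row-level WHERE must come before GROUP BY in the clause order

Fix: Place WHERE between FROM and GROUP BY

Corrected query:
SELECT category, AVG(price) FROM products WHERE price > 682.15 GROUP BY category

Result:
category | AVG(price)
---------+-----------
Garden   | 1209.41   
Sports   | 707.79    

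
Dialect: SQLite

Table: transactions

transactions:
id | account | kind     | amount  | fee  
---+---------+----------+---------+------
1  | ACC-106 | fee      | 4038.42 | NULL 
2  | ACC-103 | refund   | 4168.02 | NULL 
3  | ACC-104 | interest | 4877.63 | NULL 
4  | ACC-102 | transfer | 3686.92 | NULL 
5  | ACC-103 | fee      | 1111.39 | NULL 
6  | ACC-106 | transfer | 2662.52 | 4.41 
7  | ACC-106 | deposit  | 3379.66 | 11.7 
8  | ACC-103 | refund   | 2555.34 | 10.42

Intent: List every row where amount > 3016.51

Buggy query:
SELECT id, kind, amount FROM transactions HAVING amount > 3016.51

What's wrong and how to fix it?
Bug: HAVING filters the output of aggregation, but this query has no GROUP BY and no aggregate functions, so SQLite rejects it (HAVING clause on a non-aggregate query); the condition here is per row

Fix: Use WHERE for row-level filtering

Corrected query:
SELECT id, kind, amount FROM transactions WHERE amount > 3016.51

Result:
id | kind     | amount 
---+----------+--------
1  | fee      | 4038.42
2  | refund   | 4168.02
3  | interest | 4877.63
4  | transfer | 3686.92
7  | deposit  | 3379.66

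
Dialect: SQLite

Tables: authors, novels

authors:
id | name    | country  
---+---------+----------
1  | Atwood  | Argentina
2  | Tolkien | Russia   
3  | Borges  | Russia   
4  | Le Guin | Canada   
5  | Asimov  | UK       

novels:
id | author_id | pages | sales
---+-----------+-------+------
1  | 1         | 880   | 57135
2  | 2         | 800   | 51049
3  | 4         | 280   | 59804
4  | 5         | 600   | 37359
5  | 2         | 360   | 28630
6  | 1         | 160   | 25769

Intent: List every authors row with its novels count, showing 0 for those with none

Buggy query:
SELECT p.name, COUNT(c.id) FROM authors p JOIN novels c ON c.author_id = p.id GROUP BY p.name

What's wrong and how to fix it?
Bug: An inner join excludes parents with zero children

Fix: Use LEFT JOIN so parents without children still appear (COUNT(c.id) gives 0)

Corrected query:
SELECT p.name, COUNT(c.id) FROM authors p LEFT JOIN novels c ON c.author_id = p.id GROUP BY p.name

Result:
name    | COUNT(c.id)
--------+------------
Asimov  | 1          
Atwood  | 2          
Borges  | 0          
Le Guin | 1          
Tolkien | 2          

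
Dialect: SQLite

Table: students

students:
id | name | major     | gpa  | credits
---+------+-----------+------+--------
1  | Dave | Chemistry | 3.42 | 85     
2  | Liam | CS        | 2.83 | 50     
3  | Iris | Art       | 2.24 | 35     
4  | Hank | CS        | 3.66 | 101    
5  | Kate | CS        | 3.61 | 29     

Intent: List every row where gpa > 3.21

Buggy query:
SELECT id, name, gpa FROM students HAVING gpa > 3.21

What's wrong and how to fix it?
Bug: HAVING filters the output of aggregation, but this query has no GROUP BY and no aggregate functions, so SQLite rejects it (HAVING clause on a non-aggregate query); the condition here is per row

Fix: Use WHERE for row-level filtering

Corrected query:
SELECT id, name, gpa FROM students WHERE gpa > 3.21

Result:
id | name | gpa 
---+------+-----
1  | Dave | 3.42
4  | Hank | 3.66
5  | Kate | 3.61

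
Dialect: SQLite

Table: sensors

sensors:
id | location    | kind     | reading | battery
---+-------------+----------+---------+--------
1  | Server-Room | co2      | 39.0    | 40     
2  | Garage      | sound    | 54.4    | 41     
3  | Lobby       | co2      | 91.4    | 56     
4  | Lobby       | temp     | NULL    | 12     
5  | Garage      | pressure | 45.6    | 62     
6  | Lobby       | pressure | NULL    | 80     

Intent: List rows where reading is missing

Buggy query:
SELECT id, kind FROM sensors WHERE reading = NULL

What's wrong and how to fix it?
Bug: Comparing to NULL with '=' never matches; NULL = NULL is unknown, not true

Fix: Use IS NULL to test for NULL

Corrected query:
SELECT id, kind FROM sensors WHERE reading IS NULL

Result:
id | kind    
---+---------
4  | temp    
6  | pressure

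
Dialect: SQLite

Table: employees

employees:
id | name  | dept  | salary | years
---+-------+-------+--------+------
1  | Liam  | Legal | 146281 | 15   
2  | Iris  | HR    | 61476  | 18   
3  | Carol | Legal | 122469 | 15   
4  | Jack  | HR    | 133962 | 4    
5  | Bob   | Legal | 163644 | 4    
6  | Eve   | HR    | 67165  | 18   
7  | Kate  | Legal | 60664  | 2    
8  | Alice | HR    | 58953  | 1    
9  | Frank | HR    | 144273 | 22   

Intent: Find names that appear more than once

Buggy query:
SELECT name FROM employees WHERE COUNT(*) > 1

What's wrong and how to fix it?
Bug: WHERE can't reference COUNT(*); aggregates are computed after WHERE

Fix: Group first, then use HAVING for the count condition

Corrected query:
SELECT name FROM employees GROUP BY name HAVING COUNT(*) > 1

Result:
(no rows)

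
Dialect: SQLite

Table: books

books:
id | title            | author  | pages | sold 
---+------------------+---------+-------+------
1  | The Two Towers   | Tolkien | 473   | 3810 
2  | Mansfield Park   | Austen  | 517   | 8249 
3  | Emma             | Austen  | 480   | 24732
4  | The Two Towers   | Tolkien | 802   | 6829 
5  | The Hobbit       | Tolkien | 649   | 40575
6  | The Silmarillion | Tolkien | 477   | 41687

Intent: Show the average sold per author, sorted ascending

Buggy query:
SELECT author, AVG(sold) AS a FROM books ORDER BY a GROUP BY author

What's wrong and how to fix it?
Bug: ORDER BY appears before GROUP BY; SQL clause order requires GROUP BY first

Fix: Reorder: SELECT … FROM … GROUP BY … ORDER BY …

Corrected query:
SELECT author, AVG(sold) AS a FROM books GROUP BY author ORDER BY a

Result:
author  | a       
--------+---------
Austen  | 16490.5 
Tolkien | 23225.25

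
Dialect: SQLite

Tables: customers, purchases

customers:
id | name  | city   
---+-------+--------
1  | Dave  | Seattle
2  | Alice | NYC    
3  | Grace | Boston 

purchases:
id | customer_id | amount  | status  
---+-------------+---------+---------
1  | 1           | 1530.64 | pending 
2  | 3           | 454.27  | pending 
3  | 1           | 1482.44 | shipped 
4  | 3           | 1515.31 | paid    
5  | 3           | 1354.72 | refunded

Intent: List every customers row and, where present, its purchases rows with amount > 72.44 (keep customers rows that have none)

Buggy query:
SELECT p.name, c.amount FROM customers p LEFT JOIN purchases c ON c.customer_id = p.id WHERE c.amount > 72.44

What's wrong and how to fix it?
Bug: A WHERE condition on the right-hand table after LEFT JOIN drops unmatched parents

Fix: Put 'c.amount > 72.44' in the JOIN's ON clause instead of WHERE

Corrected query:
SELECT p.name, c.amount FROM customers p LEFT JOIN purchases c ON c.customer_id = p.id AND c.amount > 72.44

Result:
name  | amount 
------+--------
Dave  | 1482.44
Dave  | 1530.64
Alice | NULL   
Grace | 454.27 
Grace | 1354.72
Grace | 1515.31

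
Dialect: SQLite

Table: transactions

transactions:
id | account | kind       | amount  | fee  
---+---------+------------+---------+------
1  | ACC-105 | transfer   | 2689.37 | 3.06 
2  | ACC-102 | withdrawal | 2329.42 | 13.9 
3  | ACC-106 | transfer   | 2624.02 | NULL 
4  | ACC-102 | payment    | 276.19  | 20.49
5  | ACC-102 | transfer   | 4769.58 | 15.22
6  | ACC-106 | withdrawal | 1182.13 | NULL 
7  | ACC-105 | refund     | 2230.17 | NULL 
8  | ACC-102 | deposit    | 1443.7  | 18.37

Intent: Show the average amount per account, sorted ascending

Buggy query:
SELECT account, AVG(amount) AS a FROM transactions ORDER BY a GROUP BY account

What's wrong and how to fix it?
Bug: ORDER BY appears before GROUP BY; SQL clause order requires GROUP BY first

Fix: Reorder: SELECT … FROM … GROUP BY … ORDER BY …

Corrected query:
SELECT account, AVG(amount) AS a FROM transactions GROUP BY account ORDER BY a

Result:
account | a        
--------+----------
ACC-106 | 1903.075 
ACC-102 | 2204.7225
ACC-105 | 2459.77  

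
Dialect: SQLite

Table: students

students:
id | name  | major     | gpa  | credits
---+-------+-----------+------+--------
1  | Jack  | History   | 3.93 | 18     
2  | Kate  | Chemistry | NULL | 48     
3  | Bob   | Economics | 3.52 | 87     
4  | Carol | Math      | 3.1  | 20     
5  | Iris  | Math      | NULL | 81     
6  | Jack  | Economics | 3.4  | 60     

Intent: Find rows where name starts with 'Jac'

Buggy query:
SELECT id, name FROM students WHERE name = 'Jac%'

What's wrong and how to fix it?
Bug: Wildcards only work with LIKE; '=' treats '%' as a literal character

Fix: Replace '=' with LIKE so 'Jac%' is treated as a pattern

Corrected query:
SELECT id, name FROM students WHERE name LIKE 'Jac%'

Result:
id | name
---+-----
1  | Jack
6  | Jack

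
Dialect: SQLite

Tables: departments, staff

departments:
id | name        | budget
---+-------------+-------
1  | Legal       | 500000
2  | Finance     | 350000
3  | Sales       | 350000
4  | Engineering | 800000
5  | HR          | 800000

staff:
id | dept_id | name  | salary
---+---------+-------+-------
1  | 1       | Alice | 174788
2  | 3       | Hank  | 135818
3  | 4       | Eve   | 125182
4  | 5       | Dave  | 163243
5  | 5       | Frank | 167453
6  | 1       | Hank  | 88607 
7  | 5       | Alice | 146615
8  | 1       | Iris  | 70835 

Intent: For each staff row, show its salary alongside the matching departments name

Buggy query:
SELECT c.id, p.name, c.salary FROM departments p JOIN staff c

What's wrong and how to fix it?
Bug: JOIN with no ON clause produces a cartesian product; every staff row pairs with every departments row

Fix: Specify the join condition linking the foreign key to the parent id

Corrected query:
SELECT c.id, p.name, c.salary FROM departments p JOIN staff c ON c.dept_id = p.id

Result:
id | name        | salary
---+-------------+-------
1  | Legal       | 174788
2  | Sales       | 135818
3  | Engineering | 125182
4  | HR          | 163243
5  | HR          | 167453
6  | Legal       | 88607 
7  | HR          | 146615
8  | Legal       | 70835 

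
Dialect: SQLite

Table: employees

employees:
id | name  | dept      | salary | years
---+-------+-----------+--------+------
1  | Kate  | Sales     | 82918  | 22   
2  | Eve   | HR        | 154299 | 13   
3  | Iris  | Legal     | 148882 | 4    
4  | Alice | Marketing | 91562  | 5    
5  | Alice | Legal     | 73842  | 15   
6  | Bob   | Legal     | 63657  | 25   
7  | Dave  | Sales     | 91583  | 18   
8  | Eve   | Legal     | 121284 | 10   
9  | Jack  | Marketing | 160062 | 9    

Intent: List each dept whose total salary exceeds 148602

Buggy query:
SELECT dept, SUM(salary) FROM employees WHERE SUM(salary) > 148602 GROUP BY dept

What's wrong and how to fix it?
Bug: SUM(salary) is an aggregate, but WHERE filters rows before aggregation

Fix: Use HAVING (which filters groups after aggregation) instead of WHERE

Corrected query:
SELECT dept, SUM(salary) FROM employees GROUP BY dept HAVING SUM(salary) > 148602

Result:
dept      | SUM(salary)
----------+------------
HR        | 154299     
Legal     | 407665     
Marketing | 251624     
Sales     | 174501     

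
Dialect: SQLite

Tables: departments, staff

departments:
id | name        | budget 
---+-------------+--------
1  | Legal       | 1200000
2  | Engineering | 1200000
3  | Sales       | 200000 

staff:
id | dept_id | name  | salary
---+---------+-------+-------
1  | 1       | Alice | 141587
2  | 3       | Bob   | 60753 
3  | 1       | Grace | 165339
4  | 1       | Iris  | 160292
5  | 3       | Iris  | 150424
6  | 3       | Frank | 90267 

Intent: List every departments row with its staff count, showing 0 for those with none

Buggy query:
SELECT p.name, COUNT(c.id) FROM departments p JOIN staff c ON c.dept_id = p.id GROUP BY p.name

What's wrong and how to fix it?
Bug: INNER JOIN drops departments rows that have no matching staff rows

Fix: Use LEFT JOIN so parents without children still appear (COUNT(c.id) gives 0)

Corrected query:
SELECT p.name, COUNT(c.id) FROM departments p LEFT JOIN staff c ON c.dept_id = p.id GROUP BY p.name

Result:
name        | COUNT(c.id)
------------+------------
Engineering | 0          
Legal       | 3          
Sales       | 3          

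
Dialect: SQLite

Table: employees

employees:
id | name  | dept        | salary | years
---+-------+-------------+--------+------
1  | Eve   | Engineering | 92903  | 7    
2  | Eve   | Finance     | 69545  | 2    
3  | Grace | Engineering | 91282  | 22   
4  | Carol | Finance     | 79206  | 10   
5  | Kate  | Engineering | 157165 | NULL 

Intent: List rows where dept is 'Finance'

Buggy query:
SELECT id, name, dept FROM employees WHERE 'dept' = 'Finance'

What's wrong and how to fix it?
Bug: 'dept' in single quotes is a string literal, not the column; the comparison is literal-vs-literal and never true

Fix: Remove the quotes around the column name (or use double quotes for an identifier)

Corrected query:
SELECT id, name, dept FROM employees WHERE dept = 'Finance'

Result:
id | name  | dept   
---+-------+--------
2  | Eve   | Finance
4  | Carol | Finance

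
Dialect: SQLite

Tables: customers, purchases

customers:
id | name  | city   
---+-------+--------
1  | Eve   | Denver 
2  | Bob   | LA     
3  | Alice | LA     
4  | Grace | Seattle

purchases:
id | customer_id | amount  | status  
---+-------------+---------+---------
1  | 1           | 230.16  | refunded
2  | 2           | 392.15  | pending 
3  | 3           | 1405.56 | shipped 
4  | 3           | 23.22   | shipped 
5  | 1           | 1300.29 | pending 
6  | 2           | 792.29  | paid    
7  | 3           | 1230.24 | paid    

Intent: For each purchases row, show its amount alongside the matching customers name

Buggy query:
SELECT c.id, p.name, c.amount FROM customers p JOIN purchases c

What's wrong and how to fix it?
Bug: Missing join condition: each purchases row is matched to all customers rows instead of just its own

Fix: Specify the join condition linking the foreign key to the parent id

Corrected query:
SELECT c.id, p.name, c.amount FROM customers p JOIN purchases c ON c.customer_id = p.id

Result:
id | name  | amount 
---+-------+--------
1  | Eve   | 230.16 
2  | Bob   | 392.15 
3  | Alice | 1405.56
4  | Alice | 23.22  
5  | Eve   | 1300.29
6  | Bob   | 792.29 
7  | Alice | 1230.24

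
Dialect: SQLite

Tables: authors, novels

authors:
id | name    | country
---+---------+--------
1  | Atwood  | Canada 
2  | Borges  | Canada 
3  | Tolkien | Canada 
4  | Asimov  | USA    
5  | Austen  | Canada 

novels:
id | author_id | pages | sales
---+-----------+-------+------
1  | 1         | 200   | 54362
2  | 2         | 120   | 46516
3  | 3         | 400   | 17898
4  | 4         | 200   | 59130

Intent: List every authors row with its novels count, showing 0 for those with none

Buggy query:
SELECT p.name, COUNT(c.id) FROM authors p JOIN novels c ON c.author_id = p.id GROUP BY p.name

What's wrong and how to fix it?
Bug: INNER JOIN drops authors rows that have no matching novels rows

Fix: Use LEFT JOIN so parents without children still appear (COUNT(c.id) gives 0)

Corrected query:
SELECT p.name, COUNT(c.id) FROM authors p LEFT JOIN novels c ON c.author_id = p.id GROUP BY p.name

Result:
name    | COUNT(c.id)
--------+------------
Asimov  | 1          
Atwood  | 1          
Austen  | 0          
Borges  | 1          
Tolkien | 1          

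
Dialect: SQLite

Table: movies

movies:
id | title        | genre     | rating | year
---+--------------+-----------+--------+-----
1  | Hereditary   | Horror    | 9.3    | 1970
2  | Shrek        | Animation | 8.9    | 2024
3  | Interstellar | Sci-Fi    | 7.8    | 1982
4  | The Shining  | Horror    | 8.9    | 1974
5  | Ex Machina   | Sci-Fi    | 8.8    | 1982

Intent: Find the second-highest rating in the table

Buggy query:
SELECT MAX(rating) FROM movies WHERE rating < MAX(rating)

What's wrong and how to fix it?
Bug: MAX(rating) on the right of the comparison is an aggregate-in-WHERE error

Fix: Compute the overall MAX in a subquery, then take MAX of rows below it

Corrected query:
SELECT MAX(rating) FROM movies WHERE rating < (SELECT MAX(rating) FROM movies)

Result:
MAX(rating)
-----------
8.9        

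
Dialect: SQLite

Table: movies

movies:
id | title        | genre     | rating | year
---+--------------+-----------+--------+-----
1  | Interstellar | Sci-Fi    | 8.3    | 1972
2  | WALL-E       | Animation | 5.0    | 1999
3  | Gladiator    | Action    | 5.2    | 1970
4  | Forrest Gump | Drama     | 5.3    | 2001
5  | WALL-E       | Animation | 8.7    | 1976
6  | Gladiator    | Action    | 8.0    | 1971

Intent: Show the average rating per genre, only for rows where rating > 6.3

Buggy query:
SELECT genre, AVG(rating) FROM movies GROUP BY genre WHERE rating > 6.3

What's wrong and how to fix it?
Bug: WHERE cannot follow GROUP BY

Fix: Place WHERE between FROM and GROUP BY

Corrected query:
SELECT genre, AVG(rating) FROM movies WHERE rating > 6.3 GROUP BY genre

Result:
genre     | AVG(rating)
----------+------------
Action    | 8          
Animation | 8.7        
Sci-Fi    | 8.3        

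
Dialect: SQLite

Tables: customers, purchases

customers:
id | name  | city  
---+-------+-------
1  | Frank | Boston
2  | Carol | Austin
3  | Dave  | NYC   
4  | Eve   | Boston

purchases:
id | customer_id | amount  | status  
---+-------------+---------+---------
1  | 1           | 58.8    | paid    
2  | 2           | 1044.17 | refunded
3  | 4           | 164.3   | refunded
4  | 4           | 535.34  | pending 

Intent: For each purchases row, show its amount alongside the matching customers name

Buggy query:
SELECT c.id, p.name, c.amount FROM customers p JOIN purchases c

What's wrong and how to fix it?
Bug: Missing join condition: each purchases row is matched to all customers rows instead of just its own

Fix: Specify the join condition linking the foreign key to the parent id

Corrected query:
SELECT c.id, p.name, c.amount FROM customers p JOIN purchases c ON c.customer_id = p.id

Result:
id | name  | amount 
---+-------+--------
1  | Frank | 58.8   
2  | Carol | 1044.17
3  | Eve   | 164.3  
4  | Eve   | 535.34 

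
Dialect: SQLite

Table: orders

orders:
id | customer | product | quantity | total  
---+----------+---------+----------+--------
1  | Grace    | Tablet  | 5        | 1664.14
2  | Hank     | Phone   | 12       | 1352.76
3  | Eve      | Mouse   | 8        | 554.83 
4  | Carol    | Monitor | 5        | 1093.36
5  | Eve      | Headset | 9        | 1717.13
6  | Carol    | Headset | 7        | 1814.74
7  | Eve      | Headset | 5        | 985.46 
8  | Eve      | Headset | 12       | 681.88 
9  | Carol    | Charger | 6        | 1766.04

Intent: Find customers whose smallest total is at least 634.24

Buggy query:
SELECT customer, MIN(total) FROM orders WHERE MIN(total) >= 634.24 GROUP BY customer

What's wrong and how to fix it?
Bug: Aggregates like MIN are computed per group after WHERE runs

Fix: Replace WHERE with HAVING after the GROUP BY

Corrected query:
SELECT customer, MIN(total) FROM orders GROUP BY customer HAVING MIN(total) >= 634.24

Result:
customer | MIN(total)
---------+-----------
Carol    | 1093.36   
Grace    | 1664.14   
Hank     | 1352.76   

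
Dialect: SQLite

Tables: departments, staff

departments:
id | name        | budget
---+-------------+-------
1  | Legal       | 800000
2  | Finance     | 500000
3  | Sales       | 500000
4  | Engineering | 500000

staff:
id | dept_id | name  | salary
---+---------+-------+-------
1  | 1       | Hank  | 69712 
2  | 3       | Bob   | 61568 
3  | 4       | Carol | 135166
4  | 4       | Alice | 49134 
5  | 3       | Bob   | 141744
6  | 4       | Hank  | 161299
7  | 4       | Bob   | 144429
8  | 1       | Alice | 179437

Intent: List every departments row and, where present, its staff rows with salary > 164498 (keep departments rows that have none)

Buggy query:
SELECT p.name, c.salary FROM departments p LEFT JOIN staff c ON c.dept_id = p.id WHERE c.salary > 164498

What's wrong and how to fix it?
Bug: Filtering c.salary in WHERE discards the NULL rows produced by LEFT JOIN, turning it into an inner join

Fix: Put 'c.salary > 164498' in the JOIN's ON clause instead of WHERE

Corrected query:
SELECT p.name, c.salary FROM departments p LEFT JOIN staff c ON c.dept_id = p.id AND c.salary > 164498

Result:
name        | salary
------------+-------
Legal       | 179437
Finance     | NULL  
Sales       | NULL  
Engineering | NULL  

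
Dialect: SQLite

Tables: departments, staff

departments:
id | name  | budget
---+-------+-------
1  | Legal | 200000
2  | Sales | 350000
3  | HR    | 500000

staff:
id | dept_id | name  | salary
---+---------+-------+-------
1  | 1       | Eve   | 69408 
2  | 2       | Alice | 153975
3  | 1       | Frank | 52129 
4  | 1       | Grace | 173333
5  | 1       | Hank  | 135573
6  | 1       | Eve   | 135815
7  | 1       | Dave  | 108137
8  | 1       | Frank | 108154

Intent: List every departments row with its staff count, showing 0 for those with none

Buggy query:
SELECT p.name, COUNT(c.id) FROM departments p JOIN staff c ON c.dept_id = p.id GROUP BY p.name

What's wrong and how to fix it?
Bug: INNER JOIN drops departments rows that have no matching staff rows

Fix: Switch to LEFT JOIN to retain unmatched parent rows

Corrected query:
SELECT p.name, COUNT(c.id) FROM departments p LEFT JOIN staff c ON c.dept_id = p.id GROUP BY p.name

Result:
name  | COUNT(c.id)
------+------------
HR    | 0          
Legal | 7          
Sales | 1          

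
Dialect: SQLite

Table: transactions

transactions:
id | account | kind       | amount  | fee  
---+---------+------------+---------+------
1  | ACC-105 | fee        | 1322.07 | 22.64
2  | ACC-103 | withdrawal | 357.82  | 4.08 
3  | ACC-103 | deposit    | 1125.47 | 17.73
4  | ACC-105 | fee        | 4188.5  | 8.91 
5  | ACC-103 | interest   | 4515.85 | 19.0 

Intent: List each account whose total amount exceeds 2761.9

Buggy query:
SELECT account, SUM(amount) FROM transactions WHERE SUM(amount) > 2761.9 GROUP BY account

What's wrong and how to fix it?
Bug: SUM(amount) is an aggregate, but WHERE filters rows before aggregation

Fix: Move the aggregate condition to a HAVING clause

Corrected query:
SELECT account, SUM(amount) FROM transactions GROUP BY account HAVING SUM(amount) > 2761.9

Result:
account | SUM(amount)
--------+------------
ACC-103 | 5999.14    
ACC-105 | 5510.57    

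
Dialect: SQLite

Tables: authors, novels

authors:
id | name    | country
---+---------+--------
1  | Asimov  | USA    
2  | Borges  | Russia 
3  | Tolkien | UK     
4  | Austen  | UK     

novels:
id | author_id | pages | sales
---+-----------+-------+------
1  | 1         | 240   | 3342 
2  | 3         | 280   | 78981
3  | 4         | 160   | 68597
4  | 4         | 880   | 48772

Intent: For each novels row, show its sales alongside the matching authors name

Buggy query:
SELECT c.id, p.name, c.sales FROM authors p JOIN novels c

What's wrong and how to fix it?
Bug: Missing join condition: each novels row is matched to all authors rows instead of just its own

Fix: Add ON c.author_id = p.id to the JOIN

Corrected query:
SELECT c.id, p.name, c.sales FROM authors p JOIN novels c ON c.author_id = p.id

Result:
id | name    | sales
---+---------+------
1  | Asimov  | 3342 
2  | Tolkien | 78981
3  | Austen  | 68597
4  | Austen  | 48772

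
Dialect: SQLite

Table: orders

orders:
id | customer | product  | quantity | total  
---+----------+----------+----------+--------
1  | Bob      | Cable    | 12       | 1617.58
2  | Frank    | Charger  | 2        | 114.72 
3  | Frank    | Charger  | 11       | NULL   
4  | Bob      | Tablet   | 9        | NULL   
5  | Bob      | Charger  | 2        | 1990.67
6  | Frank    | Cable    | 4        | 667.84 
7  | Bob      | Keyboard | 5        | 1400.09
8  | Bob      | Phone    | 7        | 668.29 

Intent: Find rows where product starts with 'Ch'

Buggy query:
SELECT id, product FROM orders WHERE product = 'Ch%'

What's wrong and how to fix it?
Bug: Wildcards only work with LIKE; '=' treats '%' as a literal character

Fix: Replace '=' with LIKE so 'Ch%' is treated as a pattern

Corrected query:
SELECT id, product FROM orders WHERE product LIKE 'Ch%'

Result:
id | product
---+--------
2  | Charger
3  | Charger
5  | Charger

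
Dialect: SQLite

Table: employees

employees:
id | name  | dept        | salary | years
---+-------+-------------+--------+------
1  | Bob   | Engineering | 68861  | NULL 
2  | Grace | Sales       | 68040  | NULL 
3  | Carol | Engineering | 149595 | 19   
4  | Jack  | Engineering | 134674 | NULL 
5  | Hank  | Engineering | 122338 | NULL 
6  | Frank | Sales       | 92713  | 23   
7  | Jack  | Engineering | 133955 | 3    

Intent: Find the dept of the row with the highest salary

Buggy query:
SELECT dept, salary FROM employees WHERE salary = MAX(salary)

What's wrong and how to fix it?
Bug: MAX(salary) is an aggregate and cannot be used directly in WHERE

Fix: Wrap MAX in a scalar subquery so WHERE compares against a single value

Corrected query:
SELECT dept, salary FROM employees WHERE salary = (SELECT MAX(salary) FROM employees)

Result:
dept        | salary
------------+-------
Engineering | 149595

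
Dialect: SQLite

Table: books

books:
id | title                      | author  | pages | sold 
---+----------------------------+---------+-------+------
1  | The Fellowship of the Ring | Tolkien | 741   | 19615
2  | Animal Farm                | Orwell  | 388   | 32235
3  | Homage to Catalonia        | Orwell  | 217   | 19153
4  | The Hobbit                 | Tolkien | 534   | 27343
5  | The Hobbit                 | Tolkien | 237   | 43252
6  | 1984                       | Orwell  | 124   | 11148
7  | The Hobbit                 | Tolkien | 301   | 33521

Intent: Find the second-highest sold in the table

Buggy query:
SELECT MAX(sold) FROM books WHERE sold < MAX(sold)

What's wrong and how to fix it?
Bug: The inner MAX is an aggregate inside WHERE, which is not allowed

Fix: Put the inner MAX in a scalar subquery

Corrected query:
SELECT MAX(sold) FROM books WHERE sold < (SELECT MAX(sold) FROM books)

Result:
MAX(sold)
---------
33521    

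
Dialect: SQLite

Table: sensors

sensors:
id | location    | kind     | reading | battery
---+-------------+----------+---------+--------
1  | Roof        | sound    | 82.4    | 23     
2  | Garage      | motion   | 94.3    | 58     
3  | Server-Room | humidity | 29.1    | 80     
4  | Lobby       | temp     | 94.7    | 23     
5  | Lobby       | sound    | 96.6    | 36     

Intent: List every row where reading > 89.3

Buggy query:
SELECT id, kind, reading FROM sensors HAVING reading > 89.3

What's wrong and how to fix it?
Bug: HAVING filters the output of aggregation, but this query has no GROUP BY and no aggregate functions, so SQLite rejects it (HAVING clause on a non-aggregate query); the condition here is per row

Fix: Replace HAVING with WHERE since the condition applies to individual rows

Corrected query:
SELECT id, kind, reading FROM sensors WHERE reading > 89.3

Result:
id | kind   | reading
---+--------+--------
2  | motion | 94.3   
4  | temp   | 94.7   
5  | sound  | 96.6   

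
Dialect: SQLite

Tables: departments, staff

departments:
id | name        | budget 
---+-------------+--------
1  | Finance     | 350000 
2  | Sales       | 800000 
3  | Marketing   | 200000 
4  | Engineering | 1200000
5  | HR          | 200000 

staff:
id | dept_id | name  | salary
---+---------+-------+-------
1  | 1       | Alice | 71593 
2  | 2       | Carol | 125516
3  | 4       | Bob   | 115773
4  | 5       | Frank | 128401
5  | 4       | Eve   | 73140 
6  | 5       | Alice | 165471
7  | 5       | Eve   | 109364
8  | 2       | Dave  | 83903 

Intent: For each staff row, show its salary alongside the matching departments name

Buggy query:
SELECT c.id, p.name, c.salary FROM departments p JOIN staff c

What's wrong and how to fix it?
Bug: JOIN with no ON clause produces a cartesian product; every staff row pairs with every departments row

Fix: Specify the join condition linking the foreign key to the parent id

Corrected query:
SELECT c.id, p.name, c.salary FROM departments p JOIN staff c ON c.dept_id = p.id

Result:
id | name        | salary
---+-------------+-------
1  | Finance     | 71593 
2  | Sales       | 125516
3  | Engineering | 115773
4  | HR          | 128401
5  | Engineering | 73140 
6  | HR          | 165471
7  | HR          | 109364
8  | Sales       | 83903 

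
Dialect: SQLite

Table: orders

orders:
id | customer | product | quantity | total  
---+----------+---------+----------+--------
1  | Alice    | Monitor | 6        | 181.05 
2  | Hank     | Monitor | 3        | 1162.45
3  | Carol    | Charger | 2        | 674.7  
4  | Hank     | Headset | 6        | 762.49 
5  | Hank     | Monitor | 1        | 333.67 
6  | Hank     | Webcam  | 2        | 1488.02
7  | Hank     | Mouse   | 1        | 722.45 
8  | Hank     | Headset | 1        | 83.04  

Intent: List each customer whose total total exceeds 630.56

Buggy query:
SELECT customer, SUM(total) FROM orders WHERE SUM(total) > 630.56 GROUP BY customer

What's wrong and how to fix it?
Bug: WHERE runs before GROUP BY, so aggregates aren't available there

Fix: Move the aggregate condition to a HAVING clause

Corrected query:
SELECT customer, SUM(total) FROM orders GROUP BY customer HAVING SUM(total) > 630.56

Result:
customer | SUM(total)
---------+-----------
Carol    | 674.7     
Hank     | 4552.12   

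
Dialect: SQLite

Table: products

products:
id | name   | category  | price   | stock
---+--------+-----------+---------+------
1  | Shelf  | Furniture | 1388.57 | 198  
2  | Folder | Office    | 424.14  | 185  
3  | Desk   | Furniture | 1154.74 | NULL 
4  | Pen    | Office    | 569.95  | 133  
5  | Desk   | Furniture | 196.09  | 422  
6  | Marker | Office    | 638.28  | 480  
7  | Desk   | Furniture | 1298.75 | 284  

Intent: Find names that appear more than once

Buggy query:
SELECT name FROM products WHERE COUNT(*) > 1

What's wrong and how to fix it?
Bug: WHERE can't reference COUNT(*); aggregates are computed after WHERE

Fix: GROUP BY name, then filter groups with HAVING COUNT(*) > 1

Corrected query:
SELECT name FROM products GROUP BY name HAVING COUNT(*) > 1

Result:
name
----
Desk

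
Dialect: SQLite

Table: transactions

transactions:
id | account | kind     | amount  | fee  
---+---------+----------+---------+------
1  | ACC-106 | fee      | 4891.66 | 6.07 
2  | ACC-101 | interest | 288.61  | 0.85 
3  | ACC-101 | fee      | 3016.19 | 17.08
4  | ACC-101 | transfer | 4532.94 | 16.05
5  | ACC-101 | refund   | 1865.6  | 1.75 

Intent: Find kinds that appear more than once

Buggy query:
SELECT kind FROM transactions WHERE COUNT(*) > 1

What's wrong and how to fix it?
Bug: WHERE can't reference COUNT(*); aggregates are computed after WHERE

Fix: Group first, then use HAVING for the count condition

Corrected query:
SELECT kind FROM transactions GROUP BY kind HAVING COUNT(*) > 1

Result:
kind
----
fee 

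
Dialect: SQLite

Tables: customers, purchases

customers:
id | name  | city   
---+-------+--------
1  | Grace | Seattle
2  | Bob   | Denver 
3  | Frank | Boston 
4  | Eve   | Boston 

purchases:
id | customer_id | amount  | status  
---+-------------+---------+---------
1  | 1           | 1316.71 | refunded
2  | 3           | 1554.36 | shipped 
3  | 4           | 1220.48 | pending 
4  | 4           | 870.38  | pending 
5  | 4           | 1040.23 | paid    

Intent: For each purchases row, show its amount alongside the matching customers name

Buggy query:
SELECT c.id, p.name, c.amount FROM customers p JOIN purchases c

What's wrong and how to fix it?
Bug: Missing join condition: each purchases row is matched to all customers rows instead of just its own

Fix: Add ON c.customer_id = p.id to the JOIN

Corrected query:
SELECT c.id, p.name, c.amount FROM customers p JOIN purchases c ON c.customer_id = p.id

Result:
id | name  | amount 
---+-------+--------
1  | Grace | 1316.71
2  | Frank | 1554.36
3  | Eve   | 1220.48
4  | Eve   | 870.38 
5  | Eve   | 1040.23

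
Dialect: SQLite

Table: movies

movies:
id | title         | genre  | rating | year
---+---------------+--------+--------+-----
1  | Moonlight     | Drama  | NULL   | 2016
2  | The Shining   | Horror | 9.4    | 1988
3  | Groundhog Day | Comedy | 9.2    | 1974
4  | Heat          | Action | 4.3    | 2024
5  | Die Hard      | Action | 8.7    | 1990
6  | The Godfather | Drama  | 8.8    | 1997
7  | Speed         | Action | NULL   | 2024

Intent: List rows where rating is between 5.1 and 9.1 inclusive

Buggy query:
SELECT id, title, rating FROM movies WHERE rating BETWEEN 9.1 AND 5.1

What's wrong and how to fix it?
Bug: The bounds are reversed; BETWEEN a AND b requires a <= b to match anything

Fix: Write BETWEEN 5.1 AND 9.1

Corrected query:
SELECT id, title, rating FROM movies WHERE rating BETWEEN 5.1 AND 9.1

Result:
id | title         | rating
---+---------------+-------
5  | Die Hard      | 8.7   
6  | The Godfather | 8.8   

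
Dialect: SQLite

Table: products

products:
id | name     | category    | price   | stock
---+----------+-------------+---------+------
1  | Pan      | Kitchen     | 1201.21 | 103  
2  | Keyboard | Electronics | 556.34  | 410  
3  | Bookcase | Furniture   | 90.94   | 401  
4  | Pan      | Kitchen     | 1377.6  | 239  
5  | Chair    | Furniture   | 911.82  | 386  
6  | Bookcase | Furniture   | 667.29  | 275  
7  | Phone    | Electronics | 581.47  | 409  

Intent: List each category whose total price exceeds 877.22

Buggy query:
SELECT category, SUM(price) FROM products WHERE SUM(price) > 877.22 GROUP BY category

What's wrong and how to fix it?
Bug: WHERE runs before GROUP BY, so aggregates aren't available there

Fix: Move the aggregate condition to a HAVING clause

Corrected query:
SELECT category, SUM(price) FROM products GROUP BY category HAVING SUM(price) > 877.22

Result:
category    | SUM(price)
------------+-----------
Electronics | 1137.81   
Furniture   | 1670.05   
Kitchen     | 2578.81   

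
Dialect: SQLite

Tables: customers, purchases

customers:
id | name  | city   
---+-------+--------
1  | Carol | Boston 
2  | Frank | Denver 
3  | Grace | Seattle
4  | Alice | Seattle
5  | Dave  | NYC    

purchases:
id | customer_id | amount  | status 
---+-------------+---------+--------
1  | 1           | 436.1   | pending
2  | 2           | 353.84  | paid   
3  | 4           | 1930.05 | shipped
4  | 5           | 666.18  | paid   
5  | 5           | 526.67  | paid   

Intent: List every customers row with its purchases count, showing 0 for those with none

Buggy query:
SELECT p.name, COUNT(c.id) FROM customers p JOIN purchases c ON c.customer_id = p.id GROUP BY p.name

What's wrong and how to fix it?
Bug: INNER JOIN drops customers rows that have no matching purchases rows

Fix: Use LEFT JOIN so parents without children still appear (COUNT(c.id) gives 0)

Corrected query:
SELECT p.name, COUNT(c.id) FROM customers p LEFT JOIN purchases c ON c.customer_id = p.id GROUP BY p.name

Result:
name  | COUNT(c.id)
------+------------
Alice | 1          
Carol | 1          
Dave  | 2          
Frank | 1          
Grace | 0          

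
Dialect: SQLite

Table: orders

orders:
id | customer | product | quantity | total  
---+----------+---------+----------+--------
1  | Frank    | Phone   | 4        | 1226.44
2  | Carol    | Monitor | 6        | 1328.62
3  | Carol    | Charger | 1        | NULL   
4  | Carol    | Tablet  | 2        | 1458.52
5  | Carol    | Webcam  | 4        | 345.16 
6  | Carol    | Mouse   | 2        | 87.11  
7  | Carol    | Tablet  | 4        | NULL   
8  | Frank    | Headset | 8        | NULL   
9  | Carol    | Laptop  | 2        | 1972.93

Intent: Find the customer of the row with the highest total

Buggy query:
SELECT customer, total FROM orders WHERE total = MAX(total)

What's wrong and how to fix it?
Bug: MAX(total) is an aggregate and cannot be used directly in WHERE

Fix: Use a subquery: WHERE total = (SELECT MAX(total) FROM orders)

Corrected query:
SELECT customer, total FROM orders WHERE total = (SELECT MAX(total) FROM orders)

Result:
customer | total  
---------+--------
Carol    | 1972.93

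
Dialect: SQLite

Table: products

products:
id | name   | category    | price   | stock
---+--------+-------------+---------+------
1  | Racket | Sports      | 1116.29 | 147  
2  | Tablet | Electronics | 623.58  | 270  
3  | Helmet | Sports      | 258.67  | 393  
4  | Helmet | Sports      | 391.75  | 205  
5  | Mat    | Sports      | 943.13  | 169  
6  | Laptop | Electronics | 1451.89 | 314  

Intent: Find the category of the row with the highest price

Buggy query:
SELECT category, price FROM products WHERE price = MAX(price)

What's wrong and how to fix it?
Bug: MAX(price) is an aggregate and cannot be used directly in WHERE

Fix: Wrap MAX in a scalar subquery so WHERE compares against a single value

Corrected query:
SELECT category, price FROM products WHERE price = (SELECT MAX(price) FROM products)

Result:
category    | price  
------------+--------
Electronics | 1451.89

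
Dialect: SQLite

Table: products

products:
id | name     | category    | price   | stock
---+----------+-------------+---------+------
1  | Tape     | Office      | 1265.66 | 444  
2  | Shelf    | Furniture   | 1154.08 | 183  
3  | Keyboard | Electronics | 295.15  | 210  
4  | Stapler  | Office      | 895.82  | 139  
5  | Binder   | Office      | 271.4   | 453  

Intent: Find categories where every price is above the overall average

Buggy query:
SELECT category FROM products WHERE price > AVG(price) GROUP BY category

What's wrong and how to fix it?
Bug: AVG() is an aggregate; it can't sit directly in WHERE

Fix: Use a subquery for AVG and a HAVING MIN(...) filter so the condition holds for every row in the group

Corrected query:
SELECT category FROM products GROUP BY category HAVING MIN(price) > (SELECT AVG(price) FROM products)

Result:
category 
---------
Furniture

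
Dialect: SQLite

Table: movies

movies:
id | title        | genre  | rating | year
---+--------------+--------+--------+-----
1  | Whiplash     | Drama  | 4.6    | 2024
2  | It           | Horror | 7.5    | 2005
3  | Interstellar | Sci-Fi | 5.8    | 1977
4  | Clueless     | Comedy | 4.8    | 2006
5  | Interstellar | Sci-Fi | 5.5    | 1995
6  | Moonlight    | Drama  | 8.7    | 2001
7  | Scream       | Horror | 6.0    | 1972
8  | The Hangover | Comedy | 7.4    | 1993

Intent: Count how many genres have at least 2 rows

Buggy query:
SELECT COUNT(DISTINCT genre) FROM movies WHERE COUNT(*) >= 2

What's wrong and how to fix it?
Bug: WHERE filters individual rows, not groups, so a group-level COUNT is invalid there

Fix: Group first with HAVING COUNT(*) >= 2, then COUNT the resulting groups

Corrected query:
SELECT COUNT(*) FROM (SELECT genre FROM movies GROUP BY genre HAVING COUNT(*) >= 2)

Result:
COUNT(*)
--------
4       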